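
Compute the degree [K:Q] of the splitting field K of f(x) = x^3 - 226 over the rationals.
[K:Q] = 6

x^3 - 226 has one real root r = 226^(1/3) and two complex roots r*zeta_3, r*zeta_3^2 where zeta_3 = e^(2*pi*i/3). The splitting field is Q(r, zeta_3). [Q(r):Q] = 3 and [Q(zeta_3):Q] = 2 with gcd = 1, so [Q(r, zeta_3):Q] = 3 * 2 = 6.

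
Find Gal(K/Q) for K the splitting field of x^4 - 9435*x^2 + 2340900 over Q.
Gal(K/Q) = Z/2Z (cyclic of order 2)

f factors as (x^2 - 9180)(x^2 - 255), so the splitting field is K = Q(sqrt(9180), sqrt(255)). The squarefree part of 9180 is 255 and the squarefree part of 255 is also 255, so sqrt(9180) and sqrt(255) are both rational multiples of sqrt(255). Hence Q(sqrt(9180)) = Q(sqrt(255)) = Q(sqrt(255)), and the splitting field collapses to a single degree-2 extension with Galois group Z/2Z.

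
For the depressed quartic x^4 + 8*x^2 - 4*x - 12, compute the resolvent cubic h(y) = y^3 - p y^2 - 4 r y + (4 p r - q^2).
h(y) = y^3 - 8*y^2 + 48*y - 400

Identify coefficients: p = 8, q = -4, r = -12.
Plug into h(y) = y^3 - p y^2 - 4 r y + (4 p r - q^2):
  h(y) = y^3 - (8) y^2 - 4*(-12) y + (4*(8)*(-12) - (-4)^2)
       = y^3 + (-8) y^2 + (48) y + (-400).
Simplifying: h(y) = y^3 - 8*y^2 + 48*y - 400.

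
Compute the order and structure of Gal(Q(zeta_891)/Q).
|Gal(Q(zeta_891)/Q)| = phi(891) = 540; group ≅ (Z/891Z)^* ≅ Z/10Z × Z/54Z

The n-th cyclotomic polynomial Φ_891(x) is the minimal polynomial of zeta_891 over Q and has degree phi(891) = 540. So Q(zeta_891) is a degree-540 Galois extension with Galois group (Z/891Z)^*. By CRT, (Z/891Z)^* ≅ (Z/81Z)^* × (Z/11Z)^*. Each prime-power unit group is (Z/81Z)^* ≅ Z/54Z; (Z/11Z)^* ≅ Z/10Z. Hence Gal(Q(zeta_891)/Q) ≅ Z/10Z × Z/54Z.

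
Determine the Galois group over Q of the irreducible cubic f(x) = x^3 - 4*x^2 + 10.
Gal(K/Q) = S_3 (symmetric group of order 6)

Compute the discriminant of x^3 + (-4)*x^2 + (0)*x + (10): Δ = -140. Since Δ is not a rational square, the Galois group is not contained in A_3; it must be the full S_3 (irreducibility of the cubic rules out anything smaller).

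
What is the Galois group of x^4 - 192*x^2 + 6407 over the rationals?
Gal(K/Q) = V_4 (Klein four-group, Z/2Z × Z/2Z)

f factors as (x^2 - 43)(x^2 - 149), so the splitting field is K = Q(sqrt(43), sqrt(149)). The elements 43, 149, 6407 are all non-squares in Q, so sqrt(43) and sqrt(149) generate independent quadratic extensions. Thus [K:Q] = 4 and Gal(K/Q) is generated by the two order-2 automorphisms sqrt(43) ↦ -sqrt(43) and sqrt(149) ↦ -sqrt(149), giving V_4.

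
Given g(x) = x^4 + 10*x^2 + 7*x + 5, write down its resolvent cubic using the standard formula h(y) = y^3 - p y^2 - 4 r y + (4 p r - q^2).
h(y) = y^3 - 10*y^2 - 20*y + 151

Identify coefficients: p = 10, q = 7, r = 5.
Plug into h(y) = y^3 - p y^2 - 4 r y + (4 p r - q^2):
  h(y) = y^3 - (10) y^2 - 4*(5) y + (4*(10)*(5) - (7)^2)
       = y^3 + (-10) y^2 + (-20) y + (151).
Simplifying: h(y) = y^3 - 10*y^2 - 20*y + 151.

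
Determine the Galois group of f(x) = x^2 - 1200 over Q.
Gal(K/Q) = Z/2Z (cyclic of order 2)

x^2 - 1200 is irreducible over Q since 1200 is not a rational square. The splitting field Q(sqrt(1200)) has degree 2 over Q, and its unique nontrivial automorphism is sqrt(1200) ↦ -sqrt(1200). Hence Gal(Q(sqrt(1200))/Q) = Z/2Z.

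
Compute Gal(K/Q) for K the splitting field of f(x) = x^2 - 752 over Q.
Gal(K/Q) = Z/2Z (cyclic of order 2)

x^2 - 752 is irreducible over Q since 752 is not a rational square. The splitting field Q(sqrt(752)) has degree 2 over Q, and its unique nontrivial automorphism is sqrt(752) ↦ -sqrt(752). Hence Gal(Q(sqrt(752))/Q) = Z/2Z.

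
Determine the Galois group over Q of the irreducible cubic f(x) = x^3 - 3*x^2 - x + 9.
Gal(K/Q) = S_3 (symmetric group of order 6)

Compute the discriminant of x^3 + (-3)*x^2 + (-1)*x + (9): Δ = -716. Since Δ is not a rational square, the Galois group is not contained in A_3; it must be the full S_3 (irreducibility of the cubic rules out anything smaller).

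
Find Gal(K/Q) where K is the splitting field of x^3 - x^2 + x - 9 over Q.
Gal(K/Q) = S_3 (symmetric group of order 6)

Compute the discriminant of x^3 + (-1)*x^2 + (1)*x + (-9): Δ = -2064. Since Δ is not a rational square, the Galois group is not contained in A_3; it must be the full S_3 (irreducibility of the cubic rules out anything smaller).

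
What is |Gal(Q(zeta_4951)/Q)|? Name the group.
|Gal(Q(zeta_4951)/Q)| = phi(4951) = 4950; group ≅ (Z/4951Z)^* ≅ Z/4950Z

The n-th cyclotomic polynomial Φ_4951(x) is the minimal polynomial of zeta_4951 over Q and has degree phi(4951) = 4950. So Q(zeta_4951) is a degree-4950 Galois extension with Galois group (Z/4951Z)^*. (Z/4951Z)^* is cyclic since 4951 is an odd prime power (or 4). Hence Gal(Q(zeta_4951)/Q) ≅ Z/4950Z.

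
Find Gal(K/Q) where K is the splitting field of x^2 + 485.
Gal(K/Q) = Z/2Z (cyclic of order 2)

x^2 + 485 is irreducible over Q since -485 is not a rational square. The splitting field Q(sqrt(-485)) has degree 2 over Q, and its unique nontrivial automorphism is sqrt(-485) ↦ -sqrt(-485). Hence Gal(Q(sqrt(-485))/Q) = Z/2Z.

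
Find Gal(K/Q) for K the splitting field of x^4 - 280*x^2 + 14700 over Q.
Gal(K/Q) = V_4 (Klein four-group, Z/2Z × Z/2Z)

f factors as (x^2 - 210)(x^2 - 70), so the splitting field is K = Q(sqrt(210), sqrt(70)). The elements 210, 70, 14700 are all non-squares in Q, so sqrt(210) and sqrt(70) generate independent quadratic extensions. Thus [K:Q] = 4 and Gal(K/Q) is generated by the two order-2 automorphisms sqrt(210) ↦ -sqrt(210) and sqrt(70) ↦ -sqrt(70), giving V_4.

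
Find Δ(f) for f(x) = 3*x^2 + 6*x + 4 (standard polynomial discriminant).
Δ = -12

For a quadratic a x^2 + b x + c the discriminant is Δ = b^2 - 4ac = (6)^2 - 4*(3)*(4) = 36 - (48) = -12.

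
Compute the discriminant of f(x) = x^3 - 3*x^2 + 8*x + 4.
Δ = -3200

For x^3 + a x^2 + b x + c the discriminant is Δ = 18 a b c - 4 a^3 c + a^2 b^2 - 4 b^3 - 27 c^2.
Plug a = -3, b = 8, c = 4:
  18*(-3)*(8)*(4) - 4*(-3)^3*(4) + (-3)^2*(8)^2 - 4*(8)^3 - 27*(4)^2
  = -1728 + (432) + 576 + (-2048) + (-432)
  = -3200.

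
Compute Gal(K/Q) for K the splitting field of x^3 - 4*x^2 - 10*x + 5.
Gal(K/Q) = S_3 (symmetric group of order 6)

Compute the discriminant of x^3 + (-4)*x^2 + (-10)*x + (5): Δ = 9805. Since Δ is not a rational square, the Galois group is not contained in A_3; it must be the full S_3 (irreducibility of the cubic rules out anything smaller).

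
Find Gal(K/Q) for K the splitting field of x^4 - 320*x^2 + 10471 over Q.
Gal(K/Q) = V_4 (Klein four-group, Z/2Z × Z/2Z)

f factors as (x^2 - 37)(x^2 - 283), so the splitting field is K = Q(sqrt(37), sqrt(283)). The elements 37, 283, 10471 are all non-squares in Q, so sqrt(37) and sqrt(283) generate independent quadratic extensions. Thus [K:Q] = 4 and Gal(K/Q) is generated by the two order-2 automorphisms sqrt(37) ↦ -sqrt(37) and sqrt(283) ↦ -sqrt(283), giving V_4.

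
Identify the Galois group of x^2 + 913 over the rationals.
Gal(K/Q) = Z/2Z (cyclic of order 2)

x^2 + 913 is irreducible over Q since -913 is not a rational square. The splitting field Q(sqrt(-913)) has degree 2 over Q, and its unique nontrivial automorphism is sqrt(-913) ↦ -sqrt(-913). Hence Gal(Q(sqrt(-913))/Q) = Z/2Z.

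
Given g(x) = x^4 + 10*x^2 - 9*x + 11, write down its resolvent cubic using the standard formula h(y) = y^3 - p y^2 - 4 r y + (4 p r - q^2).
h(y) = y^3 - 10*y^2 - 44*y + 359

Identify coefficients: p = 10, q = -9, r = 11.
Plug into h(y) = y^3 - p y^2 - 4 r y + (4 p r - q^2):
  h(y) = y^3 - (10) y^2 - 4*(11) y + (4*(10)*(11) - (-9)^2)
       = y^3 + (-10) y^2 + (-44) y + (359).
Simplifying: h(y) = y^3 - 10*y^2 - 44*y + 359.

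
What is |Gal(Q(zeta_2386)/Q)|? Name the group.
|Gal(Q(zeta_2386)/Q)| = phi(2386) = 1192; group ≅ (Z/2386Z)^* ≅ Z/1192Z

The n-th cyclotomic polynomial Φ_2386(x) is the minimal polynomial of zeta_2386 over Q and has degree phi(2386) = 1192. So Q(zeta_2386) is a degree-1192 Galois extension with Galois group (Z/2386Z)^*. By CRT, (Z/2386Z)^* ≅ (Z/2Z)^* × (Z/1193Z)^*. Each prime-power unit group is (Z/2Z)^* ≅ trivial group (order 1); (Z/1193Z)^* ≅ Z/1192Z. Hence Gal(Q(zeta_2386)/Q) ≅ Z/1192Z.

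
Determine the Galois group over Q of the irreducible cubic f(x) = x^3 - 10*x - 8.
Gal(K/Q) = S_3 (symmetric group of order 6)

Compute the discriminant of x^3 + (0)*x^2 + (-10)*x + (-8): Δ = 2272. Since Δ is not a rational square, the Galois group is not contained in A_3; it must be the full S_3 (irreducibility of the cubic rules out anything smaller).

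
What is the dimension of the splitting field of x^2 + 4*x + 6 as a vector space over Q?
[K:Q] = 2

The discriminant of x^2 + (4)*x + (6) is b^2 - 4c = 16 - (24) = -8. Since -8 is not a perfect square in Q, the polynomial is irreducible over Q. Its two roots generate a degree-2 extension, so [K:Q] = 2.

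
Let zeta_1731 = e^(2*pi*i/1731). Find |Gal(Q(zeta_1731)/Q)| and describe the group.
|Gal(Q(zeta_1731)/Q)| = phi(1731) = 1152; group ≅ (Z/1731Z)^* ≅ Z/2Z × Z/576Z

The n-th cyclotomic polynomial Φ_1731(x) is the minimal polynomial of zeta_1731 over Q and has degree phi(1731) = 1152. So Q(zeta_1731) is a degree-1152 Galois extension with Galois group (Z/1731Z)^*. By CRT, (Z/1731Z)^* ≅ (Z/3Z)^* × (Z/577Z)^*. Each prime-power unit group is (Z/3Z)^* ≅ Z/2Z; (Z/577Z)^* ≅ Z/576Z. Hence Gal(Q(zeta_1731)/Q) ≅ Z/2Z × Z/576Z.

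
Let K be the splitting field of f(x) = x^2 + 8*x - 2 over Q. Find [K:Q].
[K:Q] = 2

The discriminant of x^2 + (8)*x + (-2) is b^2 - 4c = 64 - (-8) = 72. Since 72 is not a perfect square in Q, the polynomial is irreducible over Q. Its two roots generate a degree-2 extension, so [K:Q] = 2.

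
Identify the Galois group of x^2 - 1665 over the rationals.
Gal(K/Q) = Z/2Z (cyclic of order 2)

x^2 - 1665 is irreducible over Q since 1665 is not a rational square. The splitting field Q(sqrt(1665)) has degree 2 over Q, and its unique nontrivial automorphism is sqrt(1665) ↦ -sqrt(1665). Hence Gal(Q(sqrt(1665))/Q) = Z/2Z.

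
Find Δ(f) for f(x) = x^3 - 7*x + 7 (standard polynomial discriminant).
Δ = 49

For x^3 + a x^2 + b x + c the discriminant is Δ = 18 a b c - 4 a^3 c + a^2 b^2 - 4 b^3 - 27 c^2.
Plug a = 0, b = -7, c = 7:
  18*(0)*(-7)*(7) - 4*(0)^3*(7) + (0)^2*(-7)^2 - 4*(-7)^3 - 27*(7)^2
  = 0 + (0) + 0 + (1372) + (-1323)
  = 49.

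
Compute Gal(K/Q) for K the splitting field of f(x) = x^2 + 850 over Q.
Gal(K/Q) = Z/2Z (cyclic of order 2)

x^2 + 850 is irreducible over Q since -850 is not a rational square. The splitting field Q(sqrt(-850)) has degree 2 over Q, and its unique nontrivial automorphism is sqrt(-850) ↦ -sqrt(-850). Hence Gal(Q(sqrt(-850))/Q) = Z/2Z.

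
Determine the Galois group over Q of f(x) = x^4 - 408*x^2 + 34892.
Gal(K/Q) = V_4 (Klein four-group, Z/2Z × Z/2Z)

f factors as (x^2 - 122)(x^2 - 286), so the splitting field is K = Q(sqrt(122), sqrt(286)). The elements 122, 286, 34892 are all non-squares in Q, so sqrt(122) and sqrt(286) generate independent quadratic extensions. Thus [K:Q] = 4 and Gal(K/Q) is generated by the two order-2 automorphisms sqrt(122) ↦ -sqrt(122) and sqrt(286) ↦ -sqrt(286), giving V_4.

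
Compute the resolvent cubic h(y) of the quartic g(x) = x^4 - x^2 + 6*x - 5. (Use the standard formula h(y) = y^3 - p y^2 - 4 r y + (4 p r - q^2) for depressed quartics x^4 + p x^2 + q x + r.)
h(y) = y^3 + y^2 + 20*y - 16

Identify coefficients: p = -1, q = 6, r = -5.
Plug into h(y) = y^3 - p y^2 - 4 r y + (4 p r - q^2):
  h(y) = y^3 - (-1) y^2 - 4*(-5) y + (4*(-1)*(-5) - (6)^2)
       = y^3 + (1) y^2 + (20) y + (-16).
Simplifying: h(y) = y^3 + y^2 + 20*y - 16.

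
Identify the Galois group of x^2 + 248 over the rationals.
Gal(K/Q) = Z/2Z (cyclic of order 2)

x^2 + 248 is irreducible over Q since -248 is not a rational square. The splitting field Q(sqrt(-248)) has degree 2 over Q, and its unique nontrivial automorphism is sqrt(-248) ↦ -sqrt(-248). Hence Gal(Q(sqrt(-248))/Q) = Z/2Z.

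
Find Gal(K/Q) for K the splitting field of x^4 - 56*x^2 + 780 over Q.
Gal(K/Q) = V_4 (Klein four-group, Z/2Z × Z/2Z)

f factors as (x^2 - 26)(x^2 - 30), so the splitting field is K = Q(sqrt(26), sqrt(30)). The elements 26, 30, 780 are all non-squares in Q, so sqrt(26) and sqrt(30) generate independent quadratic extensions. Thus [K:Q] = 4 and Gal(K/Q) is generated by the two order-2 automorphisms sqrt(26) ↦ -sqrt(26) and sqrt(30) ↦ -sqrt(30), giving V_4.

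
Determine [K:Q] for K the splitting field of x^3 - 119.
[K:Q] = 6

x^3 - 119 has one real root r = 119^(1/3) and two complex roots r*zeta_3, r*zeta_3^2 where zeta_3 = e^(2*pi*i/3). The splitting field is Q(r, zeta_3). [Q(r):Q] = 3 and [Q(zeta_3):Q] = 2 with gcd = 1, so [Q(r, zeta_3):Q] = 3 * 2 = 6.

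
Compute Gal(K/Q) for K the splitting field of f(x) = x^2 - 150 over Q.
Gal(K/Q) = Z/2Z (cyclic of order 2)

x^2 - 150 is irreducible over Q since 150 is not a rational square. The splitting field Q(sqrt(150)) has degree 2 over Q, and its unique nontrivial automorphism is sqrt(150) ↦ -sqrt(150). Hence Gal(Q(sqrt(150))/Q) = Z/2Z.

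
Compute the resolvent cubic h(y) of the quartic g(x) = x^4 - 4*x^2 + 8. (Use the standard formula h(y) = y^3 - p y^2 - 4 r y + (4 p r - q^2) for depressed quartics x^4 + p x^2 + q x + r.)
h(y) = y^3 + 4*y^2 - 32*y - 128

Identify coefficients: p = -4, q = 0, r = 8.
Plug into h(y) = y^3 - p y^2 - 4 r y + (4 p r - q^2):
  h(y) = y^3 - (-4) y^2 - 4*(8) y + (4*(-4)*(8) - (0)^2)
       = y^3 + (4) y^2 + (-32) y + (-128).
Simplifying: h(y) = y^3 + 4*y^2 - 32*y - 128.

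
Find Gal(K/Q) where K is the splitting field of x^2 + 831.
Gal(K/Q) = Z/2Z (cyclic of order 2)

x^2 + 831 is irreducible over Q since -831 is not a rational square. The splitting field Q(sqrt(-831)) has degree 2 over Q, and its unique nontrivial automorphism is sqrt(-831) ↦ -sqrt(-831). Hence Gal(Q(sqrt(-831))/Q) = Z/2Z.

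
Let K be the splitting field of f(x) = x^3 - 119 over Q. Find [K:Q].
[K:Q] = 6

x^3 - 119 has one real root r = 119^(1/3) and two complex roots r*zeta_3, r*zeta_3^2 where zeta_3 = e^(2*pi*i/3). The splitting field is Q(r, zeta_3). [Q(r):Q] = 3 and [Q(zeta_3):Q] = 2 with gcd = 1, so [Q(r, zeta_3):Q] = 3 * 2 = 6.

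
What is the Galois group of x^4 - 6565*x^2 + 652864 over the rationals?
Gal(K/Q) = Z/2Z (cyclic of order 2)

f factors as (x^2 - 6464)(x^2 - 101), so the splitting field is K = Q(sqrt(6464), sqrt(101)). The squarefree part of 6464 is 101 and the squarefree part of 101 is also 101, so sqrt(6464) and sqrt(101) are both rational multiples of sqrt(101). Hence Q(sqrt(6464)) = Q(sqrt(101)) = Q(sqrt(101)), and the splitting field collapses to a single degree-2 extension with Galois group Z/2Z.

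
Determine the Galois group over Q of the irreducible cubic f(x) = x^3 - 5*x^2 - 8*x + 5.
Gal(K/Q) = S_3 (symmetric group of order 6)

Compute the discriminant of x^3 + (-5)*x^2 + (-8)*x + (5): Δ = 9073. Since Δ is not a rational square, the Galois group is not contained in A_3; it must be the full S_3 (irreducibility of the cubic rules out anything smaller).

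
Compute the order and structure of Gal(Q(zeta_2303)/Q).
|Gal(Q(zeta_2303)/Q)| = phi(2303) = 1932; group ≅ (Z/2303Z)^* ≅ Z/42Z × Z/46Z

The n-th cyclotomic polynomial Φ_2303(x) is the minimal polynomial of zeta_2303 over Q and has degree phi(2303) = 1932. So Q(zeta_2303) is a degree-1932 Galois extension with Galois group (Z/2303Z)^*. By CRT, (Z/2303Z)^* ≅ (Z/49Z)^* × (Z/47Z)^*. Each prime-power unit group is (Z/49Z)^* ≅ Z/42Z; (Z/47Z)^* ≅ Z/46Z. Hence Gal(Q(zeta_2303)/Q) ≅ Z/42Z × Z/46Z.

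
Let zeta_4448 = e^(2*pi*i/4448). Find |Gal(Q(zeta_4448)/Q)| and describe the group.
|Gal(Q(zeta_4448)/Q)| = phi(4448) = 2208; group ≅ (Z/4448Z)^* ≅ Z/2Z × Z/8Z × Z/138Z

The n-th cyclotomic polynomial Φ_4448(x) is the minimal polynomial of zeta_4448 over Q and has degree phi(4448) = 2208. So Q(zeta_4448) is a degree-2208 Galois extension with Galois group (Z/4448Z)^*. By CRT, (Z/4448Z)^* ≅ (Z/32Z)^* × (Z/139Z)^*. Each prime-power unit group is (Z/32Z)^* ≅ Z/2Z × Z/8Z; (Z/139Z)^* ≅ Z/138Z. Hence Gal(Q(zeta_4448)/Q) ≅ Z/2Z × Z/8Z × Z/138Z.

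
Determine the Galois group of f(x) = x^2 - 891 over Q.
Gal(K/Q) = Z/2Z (cyclic of order 2)

x^2 - 891 is irreducible over Q since 891 is not a rational square. The splitting field Q(sqrt(891)) has degree 2 over Q, and its unique nontrivial automorphism is sqrt(891) ↦ -sqrt(891). Hence Gal(Q(sqrt(891))/Q) = Z/2Z.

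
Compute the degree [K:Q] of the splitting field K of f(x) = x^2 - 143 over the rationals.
[K:Q] = 2

The polynomial x^2 - 143 is irreducible over Q since 143 is not a perfect square. Its splitting field is Q(sqrt(143)), which has degree 2 over Q.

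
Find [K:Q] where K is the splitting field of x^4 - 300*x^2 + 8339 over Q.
[K:Q] = 4

f factors as (x^2 - 269)(x^2 - 31); the splitting field is K = Q(sqrt(269), sqrt(31)). Since 269, 31, and 8339 are all non-squares in Q, the three subfields Q(sqrt(269)), Q(sqrt(31)), Q(sqrt(8339)) are distinct degree-2 extensions, so [K:Q] = 4 (Klein four Galois group).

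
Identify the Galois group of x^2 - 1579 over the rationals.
Gal(K/Q) = Z/2Z (cyclic of order 2)

x^2 - 1579 is irreducible over Q since 1579 is not a rational square. The splitting field Q(sqrt(1579)) has degree 2 over Q, and its unique nontrivial automorphism is sqrt(1579) ↦ -sqrt(1579). Hence Gal(Q(sqrt(1579))/Q) = Z/2Z.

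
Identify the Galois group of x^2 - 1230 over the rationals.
Gal(K/Q) = Z/2Z (cyclic of order 2)

x^2 - 1230 is irreducible over Q since 1230 is not a rational square. The splitting field Q(sqrt(1230)) has degree 2 over Q, and its unique nontrivial automorphism is sqrt(1230) ↦ -sqrt(1230). Hence Gal(Q(sqrt(1230))/Q) = Z/2Z.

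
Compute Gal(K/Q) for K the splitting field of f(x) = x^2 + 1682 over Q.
Gal(K/Q) = Z/2Z (cyclic of order 2)

x^2 + 1682 is irreducible over Q since -1682 is not a rational square. The splitting field Q(sqrt(-1682)) has degree 2 over Q, and its unique nontrivial automorphism is sqrt(-1682) ↦ -sqrt(-1682). Hence Gal(Q(sqrt(-1682))/Q) = Z/2Z.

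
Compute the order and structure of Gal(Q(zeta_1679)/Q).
|Gal(Q(zeta_1679)/Q)| = phi(1679) = 1584; group ≅ (Z/1679Z)^* ≅ Z/22Z × Z/72Z

The n-th cyclotomic polynomial Φ_1679(x) is the minimal polynomial of zeta_1679 over Q and has degree phi(1679) = 1584. So Q(zeta_1679) is a degree-1584 Galois extension with Galois group (Z/1679Z)^*. By CRT, (Z/1679Z)^* ≅ (Z/23Z)^* × (Z/73Z)^*. Each prime-power unit group is (Z/23Z)^* ≅ Z/22Z; (Z/73Z)^* ≅ Z/72Z. Hence Gal(Q(zeta_1679)/Q) ≅ Z/22Z × Z/72Z.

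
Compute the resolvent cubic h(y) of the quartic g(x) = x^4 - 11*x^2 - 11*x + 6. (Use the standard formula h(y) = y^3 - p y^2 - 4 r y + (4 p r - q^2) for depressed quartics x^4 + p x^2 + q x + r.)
h(y) = y^3 + 11*y^2 - 24*y - 385

Identify coefficients: p = -11, q = -11, r = 6.
Plug into h(y) = y^3 - p y^2 - 4 r y + (4 p r - q^2):
  h(y) = y^3 - (-11) y^2 - 4*(6) y + (4*(-11)*(6) - (-11)^2)
       = y^3 + (11) y^2 + (-24) y + (-385).
Simplifying: h(y) = y^3 + 11*y^2 - 24*y - 385.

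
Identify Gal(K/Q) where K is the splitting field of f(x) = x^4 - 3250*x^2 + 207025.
Gal(K/Q) = Z/2Z (cyclic of order 2)

f factors as (x^2 - 3185)(x^2 - 65), so the splitting field is K = Q(sqrt(3185), sqrt(65)). The squarefree part of 3185 is 65 and the squarefree part of 65 is also 65, so sqrt(3185) and sqrt(65) are both rational multiples of sqrt(65). Hence Q(sqrt(3185)) = Q(sqrt(65)) = Q(sqrt(65)), and the splitting field collapses to a single degree-2 extension with Galois group Z/2Z.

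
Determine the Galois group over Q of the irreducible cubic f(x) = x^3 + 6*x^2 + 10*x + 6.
Gal(K/Q) = S_3 (symmetric group of order 6)

Compute the discriminant of x^3 + (6)*x^2 + (10)*x + (6): Δ = -76. Since Δ is not a rational square, the Galois group is not contained in A_3; it must be the full S_3 (irreducibility of the cubic rules out anything smaller).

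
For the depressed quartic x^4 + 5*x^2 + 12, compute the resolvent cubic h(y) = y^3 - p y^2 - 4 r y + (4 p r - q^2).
h(y) = y^3 - 5*y^2 - 48*y + 240

Identify coefficients: p = 5, q = 0, r = 12.
Plug into h(y) = y^3 - p y^2 - 4 r y + (4 p r - q^2):
  h(y) = y^3 - (5) y^2 - 4*(12) y + (4*(5)*(12) - (0)^2)
       = y^3 + (-5) y^2 + (-48) y + (240).
Simplifying: h(y) = y^3 - 5*y^2 - 48*y + 240.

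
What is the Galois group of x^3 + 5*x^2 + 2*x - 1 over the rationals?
Gal(K/Q) = A_3 (cyclic of order 3)

Compute the discriminant of x^3 + (5)*x^2 + (2)*x + (-1): Δ = 361. Since Δ is a perfect square (Δ = 19^2), the Galois group is contained in A_3. Irreducibility forces the group to be transitive on three roots, so Gal = A_3.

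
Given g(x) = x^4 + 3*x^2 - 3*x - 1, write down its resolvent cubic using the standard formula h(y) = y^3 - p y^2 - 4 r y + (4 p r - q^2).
h(y) = y^3 - 3*y^2 + 4*y - 21

Identify coefficients: p = 3, q = -3, r = -1.
Plug into h(y) = y^3 - p y^2 - 4 r y + (4 p r - q^2):
  h(y) = y^3 - (3) y^2 - 4*(-1) y + (4*(3)*(-1) - (-3)^2)
       = y^3 + (-3) y^2 + (4) y + (-21).
Simplifying: h(y) = y^3 - 3*y^2 + 4*y - 21.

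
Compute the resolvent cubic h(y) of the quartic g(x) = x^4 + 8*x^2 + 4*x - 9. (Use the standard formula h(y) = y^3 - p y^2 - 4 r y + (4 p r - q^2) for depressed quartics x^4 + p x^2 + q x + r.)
h(y) = y^3 - 8*y^2 + 36*y - 304

Identify coefficients: p = 8, q = 4, r = -9.
Plug into h(y) = y^3 - p y^2 - 4 r y + (4 p r - q^2):
  h(y) = y^3 - (8) y^2 - 4*(-9) y + (4*(8)*(-9) - (4)^2)
       = y^3 + (-8) y^2 + (36) y + (-304).
Simplifying: h(y) = y^3 - 8*y^2 + 36*y - 304.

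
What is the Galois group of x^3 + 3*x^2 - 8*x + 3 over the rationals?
Gal(K/Q) = S_3 (symmetric group of order 6)

Compute the discriminant of x^3 + (3)*x^2 + (-8)*x + (3): Δ = 761. Since Δ is not a rational square, the Galois group is not contained in A_3; it must be the full S_3 (irreducibility of the cubic rules out anything smaller).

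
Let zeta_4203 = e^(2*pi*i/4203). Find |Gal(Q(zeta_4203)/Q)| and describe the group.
|Gal(Q(zeta_4203)/Q)| = phi(4203) = 2796; group ≅ (Z/4203Z)^* ≅ Z/6Z × Z/466Z

The n-th cyclotomic polynomial Φ_4203(x) is the minimal polynomial of zeta_4203 over Q and has degree phi(4203) = 2796. So Q(zeta_4203) is a degree-2796 Galois extension with Galois group (Z/4203Z)^*. By CRT, (Z/4203Z)^* ≅ (Z/9Z)^* × (Z/467Z)^*. Each prime-power unit group is (Z/9Z)^* ≅ Z/6Z; (Z/467Z)^* ≅ Z/466Z. Hence Gal(Q(zeta_4203)/Q) ≅ Z/6Z × Z/466Z.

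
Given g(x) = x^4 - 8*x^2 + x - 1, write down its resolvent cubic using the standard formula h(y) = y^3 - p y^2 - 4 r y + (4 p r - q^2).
h(y) = y^3 + 8*y^2 + 4*y + 31

Identify coefficients: p = -8, q = 1, r = -1.
Plug into h(y) = y^3 - p y^2 - 4 r y + (4 p r - q^2):
  h(y) = y^3 - (-8) y^2 - 4*(-1) y + (4*(-8)*(-1) - (1)^2)
       = y^3 + (8) y^2 + (4) y + (31).
Simplifying: h(y) = y^3 + 8*y^2 + 4*y + 31.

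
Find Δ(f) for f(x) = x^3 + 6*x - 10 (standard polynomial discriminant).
Δ = -3564

For a depressed cubic x^3 + p x + q the discriminant is Δ = -4 p^3 - 27 q^2 = -4*(6)^3 - 27*(-10)^2 = -864 - 2700 = -3564.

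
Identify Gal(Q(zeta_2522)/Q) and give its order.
|Gal(Q(zeta_2522)/Q)| = phi(2522) = 1152; group ≅ (Z/2522Z)^* ≅ Z/12Z × Z/96Z

The n-th cyclotomic polynomial Φ_2522(x) is the minimal polynomial of zeta_2522 over Q and has degree phi(2522) = 1152. So Q(zeta_2522) is a degree-1152 Galois extension with Galois group (Z/2522Z)^*. By CRT, (Z/2522Z)^* ≅ (Z/2Z)^* × (Z/13Z)^* × (Z/97Z)^*. Each prime-power unit group is (Z/2Z)^* ≅ trivial group (order 1); (Z/13Z)^* ≅ Z/12Z; (Z/97Z)^* ≅ Z/96Z. Hence Gal(Q(zeta_2522)/Q) ≅ Z/12Z × Z/96Z.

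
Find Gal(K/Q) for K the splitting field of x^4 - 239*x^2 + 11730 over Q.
Gal(K/Q) = V_4 (Klein four-group, Z/2Z × Z/2Z)

f factors as (x^2 - 69)(x^2 - 170), so the splitting field is K = Q(sqrt(69), sqrt(170)). The elements 69, 170, 11730 are all non-squares in Q, so sqrt(69) and sqrt(170) generate independent quadratic extensions. Thus [K:Q] = 4 and Gal(K/Q) is generated by the two order-2 automorphisms sqrt(69) ↦ -sqrt(69) and sqrt(170) ↦ -sqrt(170), giving V_4.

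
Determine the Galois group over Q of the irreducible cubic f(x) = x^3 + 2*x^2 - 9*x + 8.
Gal(K/Q) = S_3 (symmetric group of order 6)

Compute the discriminant of x^3 + (2)*x^2 + (-9)*x + (8): Δ = -1336. Since Δ is not a rational square, the Galois group is not contained in A_3; it must be the full S_3 (irreducibility of the cubic rules out anything smaller).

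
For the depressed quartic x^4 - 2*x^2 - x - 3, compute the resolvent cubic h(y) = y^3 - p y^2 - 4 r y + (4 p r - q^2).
h(y) = y^3 + 2*y^2 + 12*y + 23

Identify coefficients: p = -2, q = -1, r = -3.
Plug into h(y) = y^3 - p y^2 - 4 r y + (4 p r - q^2):
  h(y) = y^3 - (-2) y^2 - 4*(-3) y + (4*(-2)*(-3) - (-1)^2)
       = y^3 + (2) y^2 + (12) y + (23).
Simplifying: h(y) = y^3 + 2*y^2 + 12*y + 23.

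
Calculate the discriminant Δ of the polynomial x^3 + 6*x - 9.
Δ = -3051

For a depressed cubic x^3 + p x + q the discriminant is Δ = -4 p^3 - 27 q^2 = -4*(6)^3 - 27*(-9)^2 = -864 - 2187 = -3051.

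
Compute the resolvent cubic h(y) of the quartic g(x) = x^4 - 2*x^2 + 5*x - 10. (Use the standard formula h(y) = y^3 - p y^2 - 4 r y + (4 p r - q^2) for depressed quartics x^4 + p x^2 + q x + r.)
h(y) = y^3 + 2*y^2 + 40*y + 55

Identify coefficients: p = -2, q = 5, r = -10.
Plug into h(y) = y^3 - p y^2 - 4 r y + (4 p r - q^2):
  h(y) = y^3 - (-2) y^2 - 4*(-10) y + (4*(-2)*(-10) - (5)^2)
       = y^3 + (2) y^2 + (40) y + (55).
Simplifying: h(y) = y^3 + 2*y^2 + 40*y + 55.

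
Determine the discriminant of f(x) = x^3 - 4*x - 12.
Δ = -3632

For a depressed cubic x^3 + p x + q the discriminant is Δ = -4 p^3 - 27 q^2 = -4*(-4)^3 - 27*(-12)^2 = 256 - 3888 = -3632.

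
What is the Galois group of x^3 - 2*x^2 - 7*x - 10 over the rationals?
Gal(K/Q) = S_3 (symmetric group of order 6)

Compute the discriminant of x^3 + (-2)*x^2 + (-7)*x + (-10): Δ = -3972. Since Δ is not a rational square, the Galois group is not contained in A_3; it must be the full S_3 (irreducibility of the cubic rules out anything smaller).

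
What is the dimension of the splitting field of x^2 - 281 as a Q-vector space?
[K:Q] = 2

The polynomial x^2 - 281 is irreducible over Q since 281 is not a perfect square. Its splitting field is Q(sqrt(281)), which has degree 2 over Q.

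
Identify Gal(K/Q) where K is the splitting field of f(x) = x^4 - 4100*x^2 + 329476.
Gal(K/Q) = Z/2Z (cyclic of order 2)

f factors as (x^2 - 4018)(x^2 - 82), so the splitting field is K = Q(sqrt(4018), sqrt(82)). The squarefree part of 4018 is 82 and the squarefree part of 82 is also 82, so sqrt(4018) and sqrt(82) are both rational multiples of sqrt(82). Hence Q(sqrt(4018)) = Q(sqrt(82)) = Q(sqrt(82)), and the splitting field collapses to a single degree-2 extension with Galois group Z/2Z.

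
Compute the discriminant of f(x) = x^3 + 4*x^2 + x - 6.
Δ = 144

For x^3 + a x^2 + b x + c the discriminant is Δ = 18 a b c - 4 a^3 c + a^2 b^2 - 4 b^3 - 27 c^2.
Plug a = 4, b = 1, c = -6:
  18*(4)*(1)*(-6) - 4*(4)^3*(-6) + (4)^2*(1)^2 - 4*(1)^3 - 27*(-6)^2
  = -432 + (1536) + 16 + (-4) + (-972)
  = 144.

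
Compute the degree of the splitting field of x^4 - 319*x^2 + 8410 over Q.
[K:Q] = 4

f factors as (x^2 - 290)(x^2 - 29); the splitting field is K = Q(sqrt(290), sqrt(29)). Since 290, 29, and 8410 are all non-squares in Q, the three subfields Q(sqrt(290)), Q(sqrt(29)), Q(sqrt(8410)) are distinct degree-2 extensions, so [K:Q] = 4 (Klein four Galois group).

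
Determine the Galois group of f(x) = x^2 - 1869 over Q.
Gal(K/Q) = Z/2Z (cyclic of order 2)

x^2 - 1869 is irreducible over Q since 1869 is not a rational square. The splitting field Q(sqrt(1869)) has degree 2 over Q, and its unique nontrivial automorphism is sqrt(1869) ↦ -sqrt(1869). Hence Gal(Q(sqrt(1869))/Q) = Z/2Z.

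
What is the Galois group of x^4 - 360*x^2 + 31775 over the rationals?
Gal(K/Q) = V_4 (Klein four-group, Z/2Z × Z/2Z)

f factors as (x^2 - 155)(x^2 - 205), so the splitting field is K = Q(sqrt(155), sqrt(205)). The elements 155, 205, 31775 are all non-squares in Q, so sqrt(155) and sqrt(205) generate independent quadratic extensions. Thus [K:Q] = 4 and Gal(K/Q) is generated by the two order-2 automorphisms sqrt(155) ↦ -sqrt(155) and sqrt(205) ↦ -sqrt(205), giving V_4.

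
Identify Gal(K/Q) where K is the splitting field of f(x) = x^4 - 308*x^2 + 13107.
Gal(K/Q) = V_4 (Klein four-group, Z/2Z × Z/2Z)

f factors as (x^2 - 51)(x^2 - 257), so the splitting field is K = Q(sqrt(51), sqrt(257)). The elements 51, 257, 13107 are all non-squares in Q, so sqrt(51) and sqrt(257) generate independent quadratic extensions. Thus [K:Q] = 4 and Gal(K/Q) is generated by the two order-2 automorphisms sqrt(51) ↦ -sqrt(51) and sqrt(257) ↦ -sqrt(257), giving V_4.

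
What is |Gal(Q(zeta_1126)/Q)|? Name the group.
|Gal(Q(zeta_1126)/Q)| = phi(1126) = 562; group ≅ (Z/1126Z)^* ≅ Z/562Z

The n-th cyclotomic polynomial Φ_1126(x) is the minimal polynomial of zeta_1126 over Q and has degree phi(1126) = 562. So Q(zeta_1126) is a degree-562 Galois extension with Galois group (Z/1126Z)^*. By CRT, (Z/1126Z)^* ≅ (Z/2Z)^* × (Z/563Z)^*. Each prime-power unit group is (Z/2Z)^* ≅ trivial group (order 1); (Z/563Z)^* ≅ Z/562Z. Hence Gal(Q(zeta_1126)/Q) ≅ Z/562Z.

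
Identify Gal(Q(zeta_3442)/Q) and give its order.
|Gal(Q(zeta_3442)/Q)| = phi(3442) = 1720; group ≅ (Z/3442Z)^* ≅ Z/1720Z

The n-th cyclotomic polynomial Φ_3442(x) is the minimal polynomial of zeta_3442 over Q and has degree phi(3442) = 1720. So Q(zeta_3442) is a degree-1720 Galois extension with Galois group (Z/3442Z)^*. By CRT, (Z/3442Z)^* ≅ (Z/2Z)^* × (Z/1721Z)^*. Each prime-power unit group is (Z/2Z)^* ≅ trivial group (order 1); (Z/1721Z)^* ≅ Z/1720Z. Hence Gal(Q(zeta_3442)/Q) ≅ Z/1720Z.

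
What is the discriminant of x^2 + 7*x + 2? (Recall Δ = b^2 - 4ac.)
Δ = 41

For a quadratic a x^2 + b x + c the discriminant is Δ = b^2 - 4ac = (7)^2 - 4*(1)*(2) = 49 - (8) = 41.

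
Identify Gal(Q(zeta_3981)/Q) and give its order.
|Gal(Q(zeta_3981)/Q)| = phi(3981) = 2652; group ≅ (Z/3981Z)^* ≅ Z/2Z × Z/1326Z

The n-th cyclotomic polynomial Φ_3981(x) is the minimal polynomial of zeta_3981 over Q and has degree phi(3981) = 2652. So Q(zeta_3981) is a degree-2652 Galois extension with Galois group (Z/3981Z)^*. By CRT, (Z/3981Z)^* ≅ (Z/3Z)^* × (Z/1327Z)^*. Each prime-power unit group is (Z/3Z)^* ≅ Z/2Z; (Z/1327Z)^* ≅ Z/1326Z. Hence Gal(Q(zeta_3981)/Q) ≅ Z/2Z × Z/1326Z.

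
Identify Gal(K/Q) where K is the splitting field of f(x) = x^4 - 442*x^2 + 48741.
Gal(K/Q) = V_4 (Klein four-group, Z/2Z × Z/2Z)

f factors as (x^2 - 231)(x^2 - 211), so the splitting field is K = Q(sqrt(231), sqrt(211)). The elements 231, 211, 48741 are all non-squares in Q, so sqrt(231) and sqrt(211) generate independent quadratic extensions. Thus [K:Q] = 4 and Gal(K/Q) is generated by the two order-2 automorphisms sqrt(231) ↦ -sqrt(231) and sqrt(211) ↦ -sqrt(211), giving V_4.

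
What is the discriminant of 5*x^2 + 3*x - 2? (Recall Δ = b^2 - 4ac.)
Δ = 49

For a quadratic a x^2 + b x + c the discriminant is Δ = b^2 - 4ac = (3)^2 - 4*(5)*(-2) = 9 - (-40) = 49.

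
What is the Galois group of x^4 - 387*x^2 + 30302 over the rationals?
Gal(K/Q) = V_4 (Klein four-group, Z/2Z × Z/2Z)

f factors as (x^2 - 109)(x^2 - 278), so the splitting field is K = Q(sqrt(109), sqrt(278)). The elements 109, 278, 30302 are all non-squares in Q, so sqrt(109) and sqrt(278) generate independent quadratic extensions. Thus [K:Q] = 4 and Gal(K/Q) is generated by the two order-2 automorphisms sqrt(109) ↦ -sqrt(109) and sqrt(278) ↦ -sqrt(278), giving V_4.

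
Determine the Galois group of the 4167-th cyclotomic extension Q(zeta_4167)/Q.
|Gal(Q(zeta_4167)/Q)| = phi(4167) = 2772; group ≅ (Z/4167Z)^* ≅ Z/6Z × Z/462Z

The n-th cyclotomic polynomial Φ_4167(x) is the minimal polynomial of zeta_4167 over Q and has degree phi(4167) = 2772. So Q(zeta_4167) is a degree-2772 Galois extension with Galois group (Z/4167Z)^*. By CRT, (Z/4167Z)^* ≅ (Z/9Z)^* × (Z/463Z)^*. Each prime-power unit group is (Z/9Z)^* ≅ Z/6Z; (Z/463Z)^* ≅ Z/462Z. Hence Gal(Q(zeta_4167)/Q) ≅ Z/6Z × Z/462Z.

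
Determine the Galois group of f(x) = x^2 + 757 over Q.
Gal(K/Q) = Z/2Z (cyclic of order 2)

x^2 + 757 is irreducible over Q since -757 is not a rational square. The splitting field Q(sqrt(-757)) has degree 2 over Q, and its unique nontrivial automorphism is sqrt(-757) ↦ -sqrt(-757). Hence Gal(Q(sqrt(-757))/Q) = Z/2Z.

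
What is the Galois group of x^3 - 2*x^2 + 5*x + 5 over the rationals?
Gal(K/Q) = S_3 (symmetric group of order 6)

Compute the discriminant of x^3 + (-2)*x^2 + (5)*x + (5): Δ = -1815. Since Δ is not a rational square, the Galois group is not contained in A_3; it must be the full S_3 (irreducibility of the cubic rules out anything smaller).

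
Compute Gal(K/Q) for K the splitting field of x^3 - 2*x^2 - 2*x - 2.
Gal(K/Q) = S_3 (symmetric group of order 6)

Compute the discriminant of x^3 + (-2)*x^2 + (-2)*x + (-2): Δ = -268. Since Δ is not a rational square, the Galois group is not contained in A_3; it must be the full S_3 (irreducibility of the cubic rules out anything smaller).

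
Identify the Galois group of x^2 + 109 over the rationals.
Gal(K/Q) = Z/2Z (cyclic of order 2)

x^2 + 109 is irreducible over Q since -109 is not a rational square. The splitting field Q(sqrt(-109)) has degree 2 over Q, and its unique nontrivial automorphism is sqrt(-109) ↦ -sqrt(-109). Hence Gal(Q(sqrt(-109))/Q) = Z/2Z.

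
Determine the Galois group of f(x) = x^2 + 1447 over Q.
Gal(K/Q) = Z/2Z (cyclic of order 2)

x^2 + 1447 is irreducible over Q since -1447 is not a rational square. The splitting field Q(sqrt(-1447)) has degree 2 over Q, and its unique nontrivial automorphism is sqrt(-1447) ↦ -sqrt(-1447). Hence Gal(Q(sqrt(-1447))/Q) = Z/2Z.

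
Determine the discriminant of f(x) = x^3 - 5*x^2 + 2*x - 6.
Δ = -2824

For x^3 + a x^2 + b x + c the discriminant is Δ = 18 a b c - 4 a^3 c + a^2 b^2 - 4 b^3 - 27 c^2.
Plug a = -5, b = 2, c = -6:
  18*(-5)*(2)*(-6) - 4*(-5)^3*(-6) + (-5)^2*(2)^2 - 4*(2)^3 - 27*(-6)^2
  = 1080 + (-3000) + 100 + (-32) + (-972)
  = -2824.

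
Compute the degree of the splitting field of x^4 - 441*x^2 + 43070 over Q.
[K:Q] = 4

f factors as (x^2 - 295)(x^2 - 146); the splitting field is K = Q(sqrt(295), sqrt(146)). Since 295, 146, and 43070 are all non-squares in Q, the three subfields Q(sqrt(295)), Q(sqrt(146)), Q(sqrt(43070)) are distinct degree-2 extensions, so [K:Q] = 4 (Klein four Galois group).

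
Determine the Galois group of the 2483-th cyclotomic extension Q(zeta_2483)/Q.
|Gal(Q(zeta_2483)/Q)| = phi(2483) = 2280; group ≅ (Z/2483Z)^* ≅ Z/12Z × Z/190Z

The n-th cyclotomic polynomial Φ_2483(x) is the minimal polynomial of zeta_2483 over Q and has degree phi(2483) = 2280. So Q(zeta_2483) is a degree-2280 Galois extension with Galois group (Z/2483Z)^*. By CRT, (Z/2483Z)^* ≅ (Z/13Z)^* × (Z/191Z)^*. Each prime-power unit group is (Z/13Z)^* ≅ Z/12Z; (Z/191Z)^* ≅ Z/190Z. Hence Gal(Q(zeta_2483)/Q) ≅ Z/12Z × Z/190Z.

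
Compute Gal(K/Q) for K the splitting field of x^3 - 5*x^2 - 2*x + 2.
Gal(K/Q) = S_3 (symmetric group of order 6)

Compute the discriminant of x^3 + (-5)*x^2 + (-2)*x + (2): Δ = 1384. Since Δ is not a rational square, the Galois group is not contained in A_3; it must be the full S_3 (irreducibility of the cubic rules out anything smaller).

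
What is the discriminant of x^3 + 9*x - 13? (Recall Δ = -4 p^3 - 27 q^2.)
Δ = -7479

For a depressed cubic x^3 + p x + q the discriminant is Δ = -4 p^3 - 27 q^2 = -4*(9)^3 - 27*(-13)^2 = -2916 - 4563 = -7479.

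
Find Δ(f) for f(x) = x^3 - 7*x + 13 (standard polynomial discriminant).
Δ = -3191

For a depressed cubic x^3 + p x + q the discriminant is Δ = -4 p^3 - 27 q^2 = -4*(-7)^3 - 27*(13)^2 = 1372 - 4563 = -3191.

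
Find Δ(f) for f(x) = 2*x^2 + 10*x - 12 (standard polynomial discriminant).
Δ = 196

For a quadratic a x^2 + b x + c the discriminant is Δ = b^2 - 4ac = (10)^2 - 4*(2)*(-12) = 100 - (-96) = 196.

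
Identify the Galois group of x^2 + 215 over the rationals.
Gal(K/Q) = Z/2Z (cyclic of order 2)

x^2 + 215 is irreducible over Q since -215 is not a rational square. The splitting field Q(sqrt(-215)) has degree 2 over Q, and its unique nontrivial automorphism is sqrt(-215) ↦ -sqrt(-215). Hence Gal(Q(sqrt(-215))/Q) = Z/2Z.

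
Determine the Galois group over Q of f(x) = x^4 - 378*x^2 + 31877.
Gal(K/Q) = V_4 (Klein four-group, Z/2Z × Z/2Z)

f factors as (x^2 - 127)(x^2 - 251), so the splitting field is K = Q(sqrt(127), sqrt(251)). The elements 127, 251, 31877 are all non-squares in Q, so sqrt(127) and sqrt(251) generate independent quadratic extensions. Thus [K:Q] = 4 and Gal(K/Q) is generated by the two order-2 automorphisms sqrt(127) ↦ -sqrt(127) and sqrt(251) ↦ -sqrt(251), giving V_4.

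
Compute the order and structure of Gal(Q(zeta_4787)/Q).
|Gal(Q(zeta_4787)/Q)| = phi(4787) = 4786; group ≅ (Z/4787Z)^* ≅ Z/4786Z

The n-th cyclotomic polynomial Φ_4787(x) is the minimal polynomial of zeta_4787 over Q and has degree phi(4787) = 4786. So Q(zeta_4787) is a degree-4786 Galois extension with Galois group (Z/4787Z)^*. (Z/4787Z)^* is cyclic since 4787 is an odd prime power (or 4). Hence Gal(Q(zeta_4787)/Q) ≅ Z/4786Z.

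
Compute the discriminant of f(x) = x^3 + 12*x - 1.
Δ = -6939

For a depressed cubic x^3 + p x + q the discriminant is Δ = -4 p^3 - 27 q^2 = -4*(12)^3 - 27*(-1)^2 = -6912 - 27 = -6939.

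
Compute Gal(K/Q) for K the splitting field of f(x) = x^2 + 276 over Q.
Gal(K/Q) = Z/2Z (cyclic of order 2)

x^2 + 276 is irreducible over Q since -276 is not a rational square. The splitting field Q(sqrt(-276)) has degree 2 over Q, and its unique nontrivial automorphism is sqrt(-276) ↦ -sqrt(-276). Hence Gal(Q(sqrt(-276))/Q) = Z/2Z.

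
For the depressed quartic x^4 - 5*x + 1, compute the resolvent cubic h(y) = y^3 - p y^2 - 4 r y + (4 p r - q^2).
h(y) = y^3 - 4*y - 25

Identify coefficients: p = 0, q = -5, r = 1.
Plug into h(y) = y^3 - p y^2 - 4 r y + (4 p r - q^2):
  h(y) = y^3 - (0) y^2 - 4*(1) y + (4*(0)*(1) - (-5)^2)
       = y^3 + (0) y^2 + (-4) y + (-25).
Simplifying: h(y) = y^3 - 4*y - 25.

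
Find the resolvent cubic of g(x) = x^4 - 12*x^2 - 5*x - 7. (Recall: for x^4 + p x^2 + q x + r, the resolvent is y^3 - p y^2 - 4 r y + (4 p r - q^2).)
h(y) = y^3 + 12*y^2 + 28*y + 311

Identify coefficients: p = -12, q = -5, r = -7.
Plug into h(y) = y^3 - p y^2 - 4 r y + (4 p r - q^2):
  h(y) = y^3 - (-12) y^2 - 4*(-7) y + (4*(-12)*(-7) - (-5)^2)
       = y^3 + (12) y^2 + (28) y + (311).
Simplifying: h(y) = y^3 + 12*y^2 + 28*y + 311.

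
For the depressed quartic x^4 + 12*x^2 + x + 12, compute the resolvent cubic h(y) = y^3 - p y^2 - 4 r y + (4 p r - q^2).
h(y) = y^3 - 12*y^2 - 48*y + 575

Identify coefficients: p = 12, q = 1, r = 12.
Plug into h(y) = y^3 - p y^2 - 4 r y + (4 p r - q^2):
  h(y) = y^3 - (12) y^2 - 4*(12) y + (4*(12)*(12) - (1)^2)
       = y^3 + (-12) y^2 + (-48) y + (575).
Simplifying: h(y) = y^3 - 12*y^2 - 48*y + 575.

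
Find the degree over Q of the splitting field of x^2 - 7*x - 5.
[K:Q] = 2

The discriminant of x^2 + (-7)*x + (-5) is b^2 - 4c = 49 - (-20) = 69. Since 69 is not a perfect square in Q, the polynomial is irreducible over Q. Its two roots generate a degree-2 extension, so [K:Q] = 2.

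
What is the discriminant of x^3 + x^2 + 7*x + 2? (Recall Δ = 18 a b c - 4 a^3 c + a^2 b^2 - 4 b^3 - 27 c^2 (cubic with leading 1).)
Δ = -1187

For x^3 + a x^2 + b x + c the discriminant is Δ = 18 a b c - 4 a^3 c + a^2 b^2 - 4 b^3 - 27 c^2.
Plug a = 1, b = 7, c = 2:
  18*(1)*(7)*(2) - 4*(1)^3*(2) + (1)^2*(7)^2 - 4*(7)^3 - 27*(2)^2
  = 252 + (-8) + 49 + (-1372) + (-108)
  = -1187.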